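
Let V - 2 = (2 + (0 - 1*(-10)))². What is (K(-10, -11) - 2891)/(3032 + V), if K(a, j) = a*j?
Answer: -2781/3178 ≈ -0.87508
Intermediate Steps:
V = 146 (V = 2 + (2 + (0 - 1*(-10)))² = 2 + (2 + (0 + 10))² = 2 + (2 + 10)² = 2 + 12² = 2 + 144 = 146)
(K(-10, -11) - 2891)/(3032 + V) = (-10*(-11) - 2891)/(3032 + 146) = (110 - 2891)/3178 = -2781*1/3178 = -2781/3178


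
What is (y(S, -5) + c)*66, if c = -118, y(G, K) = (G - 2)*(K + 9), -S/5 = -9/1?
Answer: 3564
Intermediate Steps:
S = 45 (S = -(-45)/1 = -(-45) = -5*(-9) = 45)
y(G, K) = (-2 + G)*(9 + K)
(y(S, -5) + c)*66 = ((-18 - 2*(-5) + 9*45 + 45*(-5)) - 118)*66 = ((-18 + 10 + 405 - 225) - 118)*66 = (172 - 118)*66 = 54*66 = 3564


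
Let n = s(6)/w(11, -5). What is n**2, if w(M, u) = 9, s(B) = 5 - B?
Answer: 1/81 ≈ 0.012346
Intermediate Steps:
n = -1/9 (n = (5 - 1*6)/9 = (5 - 6)*(1/9) = -1*1/9 = -1/9 ≈ -0.11111)
n**2 = (-1/9)**2 = 1/81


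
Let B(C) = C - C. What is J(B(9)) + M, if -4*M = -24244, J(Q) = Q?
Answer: 6061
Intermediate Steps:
B(C) = 0
M = 6061 (M = -¼*(-24244) = 6061)
J(B(9)) + M = 0 + 6061 = 6061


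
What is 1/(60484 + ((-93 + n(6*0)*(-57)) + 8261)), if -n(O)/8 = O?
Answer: 1/68652 ≈ 1.4566e-5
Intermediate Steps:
n(O) = -8*O
1/(60484 + ((-93 + n(6*0)*(-57)) + 8261)) = 1/(60484 + ((-93 - 48*0*(-57)) + 8261)) = 1/(60484 + ((-93 - 8*0*(-57)) + 8261)) = 1/(60484 + ((-93 + 0*(-57)) + 8261)) = 1/(60484 + ((-93 + 0) + 8261)) = 1/(60484 + (-93 + 8261)) = 1/(60484 + 8168) = 1/68652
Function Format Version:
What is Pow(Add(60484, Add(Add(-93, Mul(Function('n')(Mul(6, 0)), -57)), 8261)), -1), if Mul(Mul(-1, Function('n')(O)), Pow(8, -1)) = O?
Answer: Rational(1, 68652) ≈ 1.4566e-5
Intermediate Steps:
Function('n')(O) = Mul(-8, O)
Pow(Add(60484, Add(Add(-93, Mul(Function('n')(Mul(6, 0)), -57)), 8261)), -1) = Pow(Add(60484, Add(Add(-93, Mul(Mul(-8, Mul(6, 0)), -57)), 8261)), -1) = Pow(Add(60484, Add(Add(-93, Mul(Mul(-8, 0), -57)), 8261)), -1) = Pow(Add(60484, Add(Add(-93, Mul(0, -57)), 8261)), -1) = Pow(Add(60484, Add(Add(-93, 0), 8261)), -1) = Pow(Add(60484, Add(-93, 8261)), -1) = Pow(Add(60484, 8168), -1) = Pow(68652, -1) = Rational(1, 68652)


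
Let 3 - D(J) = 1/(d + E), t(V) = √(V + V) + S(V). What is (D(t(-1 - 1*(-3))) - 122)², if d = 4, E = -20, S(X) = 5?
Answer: 3621409/256 ≈ 14146.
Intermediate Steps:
t(V) = 5 + √2*√V (t(V) = √(V + V) + 5 = √(2*V) + 5 = √2*√V + 5 = 5 + √2*√V)
D(J) = 49/16 (D(J) = 3 - 1/(4 - 20) = 3 - 1/(-16) = 3 - 1*(-1/16) = 3 + 1/16 = 49/16)
(D(t(-1 - 1*(-3))) - 122)² = (49/16 - 122)² = (-1903/16)² = 3621409/256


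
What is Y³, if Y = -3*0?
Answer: 0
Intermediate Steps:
Y = 0
Y³ = 0³ = 0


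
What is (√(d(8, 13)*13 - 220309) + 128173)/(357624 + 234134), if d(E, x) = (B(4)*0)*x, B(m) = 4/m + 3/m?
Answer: 128173/591758 + I*√220309/591758 ≈ 0.2166 + 0.00079318*I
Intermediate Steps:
B(m) = 7/m
d(E, x) = 0 (d(E, x) = ((7/4)*0)*x = 0*x = 0)
(√(d(8, 13)*13 - 220309) + 128173)/(357624 + 234134) = (√(0*13 - 220309) + 128173)/(357624 + 234134) = (√(0 - 220309) + 128173)/591758 = (√(-220309) + 128173)*(1/591758) = (I*√220309 + 128173)*(1/591758) = (128173 + I*√220309)*(1/591758) = 128173/591758 + I*√220309/591758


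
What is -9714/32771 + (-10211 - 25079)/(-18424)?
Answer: 488758927/301886452 ≈ 1.6190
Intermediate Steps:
-9714/32771 + (-10211 - 25079)/(-18424) = -9714*1/32771 - 35290*(-1/18424) = -9714/32771 + 17645/9212 = 488758927/301886452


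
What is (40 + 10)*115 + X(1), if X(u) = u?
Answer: 5751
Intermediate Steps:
(40 + 10)*115 + X(1) = (40 + 10)*115 + 1 = 50*115 + 1 = 5750 + 1 = 5751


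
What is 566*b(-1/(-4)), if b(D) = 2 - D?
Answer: 1981/2 ≈ 990.50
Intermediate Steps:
566*b(-1/(-4)) = 566*(2 - (-1)/(-4)) = 566*(2 - (-1)*(-1)/4) = 566*(2 - 1*¼) = 566*(2 - ¼) = 566*(7/4) = 1981/2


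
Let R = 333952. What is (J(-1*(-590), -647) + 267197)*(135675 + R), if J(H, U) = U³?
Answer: -127068304555902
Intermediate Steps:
(J(-1*(-590), -647) + 267197)*(135675 + R) = ((-647)³ + 267197)*(135675 + 333952) = (-270840023 + 267197)*469627 = -270572826*469627 = -127068304555902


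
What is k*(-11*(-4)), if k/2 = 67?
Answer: 5896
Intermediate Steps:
k = 134 (k = 2*67 = 134)
k*(-11*(-4)) = 134*(-11*(-4)) = 134*44 = 5896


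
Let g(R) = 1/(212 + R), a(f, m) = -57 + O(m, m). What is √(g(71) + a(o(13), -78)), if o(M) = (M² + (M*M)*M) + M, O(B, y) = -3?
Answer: I*√4805057/283 ≈ 7.7457*I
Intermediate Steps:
o(M) = M + M² + M³ (o(M) = (M² + M²*M) + M = (M² + M³) + M = M + M² + M³)
a(f, m) = -60 (a(f, m) = -57 - 3 = -60)
√(g(71) + a(o(13), -78)) = √(1/(212 + 71) - 60) = √(1/283 - 60) = √(-16979/283) = I*√4805057/283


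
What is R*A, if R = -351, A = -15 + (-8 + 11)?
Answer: 4212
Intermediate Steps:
A = -12 (A = -15 + 3 = -12)
R*A = -351*(-12) = 4212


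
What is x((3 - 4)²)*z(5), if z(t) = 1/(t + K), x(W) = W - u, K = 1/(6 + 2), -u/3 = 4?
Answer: 104/41 ≈ 2.5366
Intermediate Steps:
u = -12 (u = -3*4 = -12)
K = ⅛ (K = 1/8 = ⅛ ≈ 0.12500)
x(W) = 12 + W (x(W) = W - 1*(-12) = W + 12 = 12 + W)
z(t) = 1/(⅛ + t) (z(t) = 1/(t + ⅛) = 1/(⅛ + t))
x((3 - 4)²)*z(5) = (12 + (3 - 4)²)*(8/(1 + 8*5)) = (12 + (-1)²)*(8/(1 + 40)) = (12 + 1)*(8/41) = 13*(8*(1/41)) = 13*(8/41) = 104/41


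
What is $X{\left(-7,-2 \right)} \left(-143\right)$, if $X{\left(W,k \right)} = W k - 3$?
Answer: $-1573$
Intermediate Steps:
$X{\left(W,k \right)} = -3 + W k$
$X{\left(-7,-2 \right)} \left(-143\right) = \left(-3 - -14\right) \left(-143\right) = \left(-3 + 14\right) \left(-143\right) = 11 \left(-143\right) = -1573$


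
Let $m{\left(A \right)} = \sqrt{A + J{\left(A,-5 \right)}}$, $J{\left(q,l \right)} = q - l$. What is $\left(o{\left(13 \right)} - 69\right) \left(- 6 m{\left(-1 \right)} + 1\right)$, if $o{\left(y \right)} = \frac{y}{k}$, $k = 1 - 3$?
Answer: $- \frac{151}{2} + 453 \sqrt{3} \approx 709.12$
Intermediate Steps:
$k = -2$ ($k = 1 - 3 = -2$)
$m{\left(A \right)} = \sqrt{5 + 2 A}$ ($m{\left(A \right)} = \sqrt{A + \left(A - -5\right)} = \sqrt{A + \left(A + 5\right)} = \sqrt{A + \left(5 + A\right)} = \sqrt{5 + 2 A}$)
$o{\left(y \right)} = - \frac{y}{2}$ ($o{\left(y \right)} = \frac{y}{-2} = y \left(- \frac{1}{2}\right) = - \frac{y}{2}$)
$\left(o{\left(13 \right)} - 69\right) \left(- 6 m{\left(-1 \right)} + 1\right) = \left(\left(- \frac{1}{2}\right) 13 - 69\right) \left(- 6 \sqrt{5 + 2 \left(-1\right)} + 1\right) = \left(- \frac{13}{2} - 69\right) \left(- 6 \sqrt{5 - 2} + 1\right) = - \frac{151 \left(- 6 \sqrt{3} + 1\right)}{2} = - \frac{151 \left(1 - 6 \sqrt{3}\right)}{2} = - \frac{151}{2} + 453 \sqrt{3}$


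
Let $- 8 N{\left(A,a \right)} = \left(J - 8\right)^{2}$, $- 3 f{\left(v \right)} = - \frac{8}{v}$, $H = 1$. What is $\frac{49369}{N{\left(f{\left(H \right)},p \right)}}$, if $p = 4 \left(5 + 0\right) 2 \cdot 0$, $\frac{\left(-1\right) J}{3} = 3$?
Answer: $- \frac{394952}{289} \approx -1366.6$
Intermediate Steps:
$J = -9$ ($J = \left(-3\right) 3 = -9$)
$p = 0$ ($p = 4 \cdot 5 \cdot 2 \cdot 0 = 4 \cdot 10 \cdot 0 = 40 \cdot 0 = 0$)
$f{\left(v \right)} = \frac{8}{3 v}$ ($f{\left(v \right)} = - \frac{\left(-8\right) \frac{1}{v}}{3} = \frac{8}{3 v}$)
$N{\left(A,a \right)} = - \frac{289}{8}$ ($N{\left(A,a \right)} = - \frac{\left(-9 - 8\right)^{2}}{8} = - \frac{\left(-17\right)^{2}}{8} = \left(- \frac{1}{8}\right) 289 = - \frac{289}{8}$)
$\frac{49369}{N{\left(f{\left(H \right)},p \right)}} = \frac{49369}{- \frac{289}{8}} = 49369 \left(- \frac{8}{289}\right) = - \frac{394952}{289}$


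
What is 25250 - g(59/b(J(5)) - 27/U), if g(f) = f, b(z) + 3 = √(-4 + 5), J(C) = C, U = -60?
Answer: 505581/20 ≈ 25279.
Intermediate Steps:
b(z) = -2 (b(z) = -3 + √(-4 + 5) = -3 + √1 = -3 + 1 = -2)
25250 - g(59/b(J(5)) - 27/U) = 25250 - (59/(-2) - 27/(-60)) = 25250 - (59*(-½) - 27*(-1/60)) = 25250 - (-59/2 + 9/20) = 25250 - 1*(-581/20) = 25250 + 581/20 = 505581/20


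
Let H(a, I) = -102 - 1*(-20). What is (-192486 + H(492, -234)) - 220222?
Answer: -412790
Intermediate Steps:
H(a, I) = -82 (H(a, I) = -102 + 20 = -82)
(-192486 + H(492, -234)) - 220222 = (-192486 - 82) - 220222 = -192568 - 220222 = -412790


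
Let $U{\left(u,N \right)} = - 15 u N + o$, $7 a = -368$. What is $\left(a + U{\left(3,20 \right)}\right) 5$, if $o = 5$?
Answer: $- \frac{33165}{7} \approx -4737.9$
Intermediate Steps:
$a = - \frac{368}{7}$ ($a = \frac{1}{7} \left(-368\right) = - \frac{368}{7} \approx -52.571$)
$U{\left(u,N \right)} = 5 - 15 N u$ ($U{\left(u,N \right)} = - 15 u N + 5 = - 15 N u + 5 = 5 - 15 N u$)
$\left(a + U{\left(3,20 \right)}\right) 5 = \left(- \frac{368}{7} + \left(5 - 300 \cdot 3\right)\right) 5 = \left(- \frac{368}{7} + \left(5 - 900\right)\right) 5 = \left(- \frac{368}{7} - 895\right) 5 = \left(- \frac{6633}{7}\right) 5 = - \frac{33165}{7}$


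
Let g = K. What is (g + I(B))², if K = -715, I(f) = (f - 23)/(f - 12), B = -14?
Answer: 344213809/676 ≈ 5.0919e+5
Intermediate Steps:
I(f) = (-23 + f)/(-12 + f)
g = -715
(g + I(B))² = (-715 + (-23 - 14)/(-12 - 14))² = (-715 - 37/(-26))² = (-715 - 1/26*(-37))² = (-715 + 37/26)² = (-18553/26)² = 344213809/676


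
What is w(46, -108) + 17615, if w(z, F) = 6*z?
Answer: 17891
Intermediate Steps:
w(46, -108) + 17615 = 6*46 + 17615 = 276 + 17615 = 17891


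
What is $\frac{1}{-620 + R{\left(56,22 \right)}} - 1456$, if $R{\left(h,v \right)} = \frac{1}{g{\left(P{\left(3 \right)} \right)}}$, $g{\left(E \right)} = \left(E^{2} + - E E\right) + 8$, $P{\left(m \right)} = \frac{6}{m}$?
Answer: $- \frac{7220312}{4959} \approx -1456.0$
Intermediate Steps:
$g{\left(E \right)} = 8$ ($g{\left(E \right)} = \left(E^{2} - E^{2}\right) + 8 = 0 + 8 = 8$)
$R{\left(h,v \right)} = \frac{1}{8}$
$\frac{1}{-620 + R{\left(56,22 \right)}} - 1456 = \frac{1}{-620 + \frac{1}{8}} - 1456 = \frac{1}{- \frac{4959}{8}} - 1456 = - \frac{8}{4959} - 1456 = - \frac{7220312}{4959}$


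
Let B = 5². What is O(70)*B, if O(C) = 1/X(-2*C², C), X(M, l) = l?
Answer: 5/14 ≈ 0.35714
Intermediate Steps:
B = 25
O(C) = 1/C
O(70)*B = 25/70 = (1/70)*25 = 5/14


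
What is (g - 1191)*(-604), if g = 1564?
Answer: -225292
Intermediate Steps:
(g - 1191)*(-604) = (1564 - 1191)*(-604) = 373*(-604) = -225292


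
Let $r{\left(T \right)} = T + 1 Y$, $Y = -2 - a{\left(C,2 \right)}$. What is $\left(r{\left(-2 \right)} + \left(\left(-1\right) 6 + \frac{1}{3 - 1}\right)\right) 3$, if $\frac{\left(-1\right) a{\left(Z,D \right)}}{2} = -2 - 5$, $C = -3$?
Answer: $- \frac{141}{2} \approx -70.5$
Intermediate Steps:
$a{\left(Z,D \right)} = 14$ ($a{\left(Z,D \right)} = - 2 \left(-2 - 5\right) = \left(-2\right) \left(-7\right) = 14$)
$Y = -16$ ($Y = -2 - 14 = -16$)
$r{\left(T \right)} = -16 + T$ ($r{\left(T \right)} = T + 1 \left(-16\right) = T - 16 = -16 + T$)
$\left(r{\left(-2 \right)} + \left(\left(-1\right) 6 + \frac{1}{3 - 1}\right)\right) 3 = \left(\left(-16 - 2\right) + \left(\left(-1\right) 6 + \frac{1}{3 - 1}\right)\right) 3 = \left(-18 - \left(6 - \frac{1}{2}\right)\right) 3 = \left(-18 + \left(-6 + \frac{1}{2}\right)\right) 3 = \left(-18 - \frac{11}{2}\right) 3 = \left(- \frac{47}{2}\right) 3 = - \frac{141}{2}$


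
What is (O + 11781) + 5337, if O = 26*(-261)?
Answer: 10332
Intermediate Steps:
O = -6786
(O + 11781) + 5337 = (-6786 + 11781) + 5337 = 4995 + 5337 = 10332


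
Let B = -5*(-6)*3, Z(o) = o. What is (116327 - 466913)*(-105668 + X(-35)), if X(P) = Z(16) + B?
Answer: 37008559332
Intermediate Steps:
B = 90 (B = 30*3 = 90)
X(P) = 106 (X(P) = 16 + 90 = 106)
(116327 - 466913)*(-105668 + X(-35)) = (116327 - 466913)*(-105668 + 106) = -350586*(-105562) = 37008559332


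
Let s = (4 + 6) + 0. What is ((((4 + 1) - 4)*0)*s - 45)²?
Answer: 2025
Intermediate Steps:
s = 10 (s = 10 + 0 = 10)
((((4 + 1) - 4)*0)*s - 45)² = ((((4 + 1) - 4)*0)*10 - 45)² = (((5 - 4)*0)*10 - 45)² = ((1*0)*10 - 45)² = (0*10 - 45)² = (0 - 45)² = (-45)² = 2025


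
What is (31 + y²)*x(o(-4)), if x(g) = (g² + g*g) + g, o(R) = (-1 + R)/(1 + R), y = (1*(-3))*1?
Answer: 2600/9 ≈ 288.89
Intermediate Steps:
y = -3 (y = -3*1 = -3)
o(R) = (-1 + R)/(1 + R)
x(g) = g + 2*g² (x(g) = (g² + g²) + g = 2*g² + g = g + 2*g²)
(31 + y²)*x(o(-4)) = (31 + (-3)²)*(((-1 - 4)/(1 - 4))*(1 + 2*((-1 - 4)/(1 - 4)))) = (31 + 9)*((-5/(-3))*(1 + 2*(-5/(-3)))) = 40*((-⅓*(-5))*(1 + 2*(-⅓*(-5)))) = 40*(5*(1 + 2*(5/3))/3) = 40*(5*(1 + 10/3)/3) = 40*((5/3)*(13/3)) = 40*(65/9) = 2600/9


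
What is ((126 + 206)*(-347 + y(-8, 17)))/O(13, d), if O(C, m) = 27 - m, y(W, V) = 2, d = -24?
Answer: -38180/17 ≈ -2245.9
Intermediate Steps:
((126 + 206)*(-347 + y(-8, 17)))/O(13, d) = ((126 + 206)*(-347 + 2))/(27 - 1*(-24)) = (332*(-345))/(27 + 24) = -114540/51 = -114540*1/51 = -38180/17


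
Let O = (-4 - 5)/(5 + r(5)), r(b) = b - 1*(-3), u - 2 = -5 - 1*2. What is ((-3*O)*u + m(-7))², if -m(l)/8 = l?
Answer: 351649/169 ≈ 2080.8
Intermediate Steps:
m(l) = -8*l
u = -5 (u = 2 + (-5 - 1*2) = 2 + (-5 - 2) = 2 - 7 = -5)
r(b) = 3 + b (r(b) = b + 3 = 3 + b)
O = -9/13 (O = (-4 - 5)/(5 + (3 + 5)) = -9/(5 + 8) = -9/13 ≈ -0.69231)
((-3*O)*u + m(-7))² = (-3*(-9/13)*(-5) - 8*(-7))² = ((27/13)*(-5) + 56)² = (-135/13 + 56)² = (593/13)² = 351649/169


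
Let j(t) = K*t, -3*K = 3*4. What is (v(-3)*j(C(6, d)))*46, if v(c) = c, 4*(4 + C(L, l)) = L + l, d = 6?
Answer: -552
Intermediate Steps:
C(L, l) = -4 + L/4 + l/4 (C(L, l) = -4 + (L + l)/4 = -4 + (L/4 + l/4) = -4 + L/4 + l/4)
K = -4 ≈ -4.0000
j(t) = -4*t
(v(-3)*j(C(6, d)))*46 = -(-12)*(-4 + (¼)*6 + (¼)*6)*46 = -(-12)*(-4 + 3/2 + 3/2)*46 = -(-12)*(-1)*46 = -3*4*46 = -12*46 = -552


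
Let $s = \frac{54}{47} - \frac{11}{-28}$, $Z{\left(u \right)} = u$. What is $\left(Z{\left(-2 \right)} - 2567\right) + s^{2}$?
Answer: $- \frac{4445021223}{1731856} \approx -2566.6$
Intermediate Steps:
$s = \frac{2029}{1316}$ ($s = 54 \cdot \frac{1}{47} - - \frac{11}{28} = \frac{54}{47} + \frac{11}{28} = \frac{2029}{1316} \approx 1.5418$)
$\left(Z{\left(-2 \right)} - 2567\right) + s^{2} = \left(-2 - 2567\right) + \left(\frac{2029}{1316}\right)^{2} = -2569 + \frac{4116841}{1731856} = - \frac{4445021223}{1731856}$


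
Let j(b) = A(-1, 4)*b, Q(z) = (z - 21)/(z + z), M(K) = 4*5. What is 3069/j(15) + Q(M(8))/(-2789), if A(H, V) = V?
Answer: 1141259/22312 ≈ 51.150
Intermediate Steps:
M(K) = 20
Q(z) = (-21 + z)/(2*z) (Q(z) = (-21 + z)/((2*z)) = (-21 + z)*(1/(2*z)) = (-21 + z)/(2*z))
j(b) = 4*b
3069/j(15) + Q(M(8))/(-2789) = 3069/((4*15)) + ((½)*(-21 + 20)/20)/(-2789) = 3069/60 + ((½)*(1/20)*(-1))*(-1/2789) = 3069*(1/60) - 1/40*(-1/2789) = 1023/20 + 1/111560 = 1141259/22312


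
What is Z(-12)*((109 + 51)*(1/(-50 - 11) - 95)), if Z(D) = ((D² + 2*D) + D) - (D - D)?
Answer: -100154880/61 ≈ -1.6419e+6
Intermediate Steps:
Z(D) = D² + 3*D (Z(D) = (D² + 3*D) - 1*0 = (D² + 3*D) + 0 = D² + 3*D)
Z(-12)*((109 + 51)*(1/(-50 - 11) - 95)) = (-12*(3 - 12))*((109 + 51)*(1/(-50 - 11) - 95)) = (-12*(-9))*(160*(1/(-61) - 95)) = 108*(160*(-1/61 - 95)) = 108*(160*(-5796/61)) = 108*(-927360/61) = -100154880/61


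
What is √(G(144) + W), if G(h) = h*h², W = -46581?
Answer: √2939403 ≈ 1714.5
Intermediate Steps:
G(h) = h³
√(G(144) + W) = √(144³ - 46581) = √(2985984 - 46581) = √2939403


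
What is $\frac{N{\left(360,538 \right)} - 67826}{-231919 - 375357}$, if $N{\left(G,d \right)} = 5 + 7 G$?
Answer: $\frac{65301}{607276} \approx 0.10753$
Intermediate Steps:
$\frac{N{\left(360,538 \right)} - 67826}{-231919 - 375357} = \frac{\left(5 + 7 \cdot 360\right) - 67826}{-231919 - 375357} = \frac{\left(5 + 2520\right) - 67826}{-607276} = \left(2525 - 67826\right) \left(- \frac{1}{607276}\right) = \left(-65301\right) \left(- \frac{1}{607276}\right) = \frac{65301}{607276}$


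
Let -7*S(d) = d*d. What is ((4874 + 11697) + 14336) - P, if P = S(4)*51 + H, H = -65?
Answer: 217620/7 ≈ 31089.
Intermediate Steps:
S(d) = -d²/7 (S(d) = -d*d/7 = -d²/7)
P = -1271/7 (P = -⅐*4²*51 - 65 = -⅐*16*51 - 65 = -16/7*51 - 65 = -816/7 - 65 = -1271/7 ≈ -181.57)
((4874 + 11697) + 14336) - P = ((4874 + 11697) + 14336) - 1*(-1271/7) = (16571 + 14336) + 1271/7 = 30907 + 1271/7 = 217620/7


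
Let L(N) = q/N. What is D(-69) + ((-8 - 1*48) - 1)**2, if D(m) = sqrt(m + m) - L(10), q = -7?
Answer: 32497/10 + I*sqrt(138) ≈ 3249.7 + 11.747*I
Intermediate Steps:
L(N) = -7/N
D(m) = 7/10 + sqrt(2)*sqrt(m) (D(m) = sqrt(m + m) - (-7)/10 = sqrt(2*m) - (-7)/10 = sqrt(2)*sqrt(m) - 1*(-7/10) = sqrt(2)*sqrt(m) + 7/10 = 7/10 + sqrt(2)*sqrt(m))
D(-69) + ((-8 - 1*48) - 1)**2 = (7/10 + sqrt(2)*sqrt(-69)) + ((-8 - 1*48) - 1)**2 = (7/10 + sqrt(2)*(I*sqrt(69))) + ((-8 - 48) - 1)**2 = (7/10 + I*sqrt(138)) + (-56 - 1)**2 = (7/10 + I*sqrt(138)) + (-57)**2 = (7/10 + I*sqrt(138)) + 3249 = 32497/10 + I*sqrt(138)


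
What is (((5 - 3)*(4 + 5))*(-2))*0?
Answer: 0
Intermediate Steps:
(((5 - 3)*(4 + 5))*(-2))*0 = ((2*9)*(-2))*0 = (18*(-2))*0 = -36*0 = 0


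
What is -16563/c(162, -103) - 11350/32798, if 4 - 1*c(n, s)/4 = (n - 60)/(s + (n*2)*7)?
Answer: -588244285705/561370568 ≈ -1047.9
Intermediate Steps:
c(n, s) = 16 - 4*(-60 + n)/(s + 14*n) (c(n, s) = 16 - 4*(n - 60)/(s + (n*2)*7) = 16 - 4*(-60 + n)/(s + (2*n)*7) = 16 - 4*(-60 + n)/(s + 14*n))
-16563/c(162, -103) - 11350/32798 = -16563*(-103 + 14*162)/(4*(60 + 4*(-103) + 55*162)) - 11350/32798 = -16563*(-103 + 2268)/(4*(60 - 412 + 8910)) - 11350*1/32798 = -16563/(4*8558/2165) - 5675/16399 = -16563/(4*(1/2165)*8558) - 5675/16399 = -16563/34232/2165 - 5675/16399 = -16563*2165/34232 - 5675/16399 = -35858895/34232 - 5675/16399 = -588244285705/561370568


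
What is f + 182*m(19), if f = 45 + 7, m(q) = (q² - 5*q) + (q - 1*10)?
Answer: 50102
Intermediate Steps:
m(q) = -10 + q² - 4*q (m(q) = (q² - 5*q) + (q - 10) = (q² - 5*q) + (-10 + q) = -10 + q² - 4*q)
f = 52
f + 182*m(19) = 52 + 182*(-10 + 19² - 4*19) = 52 + 182*(-10 + 361 - 76) = 52 + 182*275 = 52 + 50050 = 50102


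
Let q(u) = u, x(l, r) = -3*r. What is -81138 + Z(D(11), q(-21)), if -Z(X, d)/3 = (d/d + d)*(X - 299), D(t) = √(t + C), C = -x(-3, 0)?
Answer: -99078 + 60*√11 ≈ -98879.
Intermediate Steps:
C = 0 (C = -(-3)*0 = -1*0 = 0)
D(t) = √t (D(t) = √(t + 0) = √t)
Z(X, d) = -3*(1 + d)*(-299 + X) (Z(X, d) = -3*(d/d + d)*(X - 299) = -3*(1 + d)*(-299 + X))
-81138 + Z(D(11), q(-21)) = -81138 + (897 - 3*√11 + 897*(-21) - 3*√11*(-21)) = -81138 + (897 - 3*√11 - 18837 + 63*√11) = -81138 + (-17940 + 60*√11) = -99078 + 60*√11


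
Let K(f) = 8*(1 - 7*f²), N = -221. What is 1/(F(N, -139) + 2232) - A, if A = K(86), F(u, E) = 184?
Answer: 1000629889/2416 ≈ 4.1417e+5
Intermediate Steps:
K(f) = 8 - 56*f²
A = -414168 (A = 8 - 56*86² = 8 - 56*7396 = 8 - 414176 = -414168)
1/(F(N, -139) + 2232) - A = 1/(184 + 2232) - 1*(-414168) = 1/2416 + 414168 = 1000629889/2416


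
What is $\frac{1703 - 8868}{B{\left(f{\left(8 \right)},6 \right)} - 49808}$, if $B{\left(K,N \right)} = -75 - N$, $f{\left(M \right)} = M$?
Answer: $\frac{7165}{49889} \approx 0.14362$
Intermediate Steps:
$\frac{1703 - 8868}{B{\left(f{\left(8 \right)},6 \right)} - 49808} = \frac{1703 - 8868}{\left(-75 - 6\right) - 49808} = - \frac{7165}{\left(-75 - 6\right) - 49808} = - \frac{7165}{-81 - 49808} = - \frac{7165}{-49889} = \left(-7165\right) \left(- \frac{1}{49889}\right) = \frac{7165}{49889}$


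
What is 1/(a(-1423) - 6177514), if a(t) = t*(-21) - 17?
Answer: -1/6147648 ≈ -1.6266e-7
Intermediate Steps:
a(t) = -17 - 21*t (a(t) = -21*t - 17 = -17 - 21*t)
1/(a(-1423) - 6177514) = 1/((-17 - 21*(-1423)) - 6177514) = 1/((-17 + 29883) - 6177514) = 1/(29866 - 6177514) = 1/(-6147648) = -1/6147648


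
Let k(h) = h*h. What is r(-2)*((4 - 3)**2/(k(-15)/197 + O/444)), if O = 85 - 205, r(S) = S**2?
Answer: 29156/6355 ≈ 4.5879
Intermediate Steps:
O = -120
k(h) = h**2
r(-2)*((4 - 3)**2/(k(-15)/197 + O/444)) = (-2)**2*((4 - 3)**2/((-15)**2/197 - 120/444)) = 4*(1**2/(225*(1/197) - 120*1/444)) = 4*(1/(225/197 - 10/37)) = 4*(1/(6355/7289)) = 4*(1*(7289/6355)) = 4*(7289/6355) = 29156/6355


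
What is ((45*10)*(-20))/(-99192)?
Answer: 375/4133 ≈ 0.090733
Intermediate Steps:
((45*10)*(-20))/(-99192) = (450*(-20))*(-1/99192) = -9000*(-1/99192) = 375/4133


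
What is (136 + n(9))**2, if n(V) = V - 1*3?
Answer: 20164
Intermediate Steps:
n(V) = -3 + V (n(V) = V - 3 = -3 + V)
(136 + n(9))**2 = (136 + (-3 + 9))**2 = (136 + 6)**2 = 142**2 = 20164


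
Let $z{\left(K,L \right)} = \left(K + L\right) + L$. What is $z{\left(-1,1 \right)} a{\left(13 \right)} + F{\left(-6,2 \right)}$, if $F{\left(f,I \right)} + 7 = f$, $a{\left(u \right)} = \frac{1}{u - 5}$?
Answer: $- \frac{103}{8} \approx -12.875$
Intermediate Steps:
$a{\left(u \right)} = \frac{1}{-5 + u}$
$F{\left(f,I \right)} = -7 + f$
$z{\left(K,L \right)} = K + 2 L$
$z{\left(-1,1 \right)} a{\left(13 \right)} + F{\left(-6,2 \right)} = \frac{-1 + 2 \cdot 1}{-5 + 13} - 13 = \frac{-1 + 2}{8} - 13 = 1 \cdot \frac{1}{8} - 13 = \frac{1}{8} - 13 = - \frac{103}{8}$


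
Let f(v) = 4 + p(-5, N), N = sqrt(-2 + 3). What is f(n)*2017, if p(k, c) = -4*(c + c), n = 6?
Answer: -8068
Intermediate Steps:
N = 1 (N = sqrt(1) = 1)
p(k, c) = -8*c
f(v) = -4 (f(v) = 4 - 8*1 = 4 - 8 = -4)
f(n)*2017 = -4*2017 = -8068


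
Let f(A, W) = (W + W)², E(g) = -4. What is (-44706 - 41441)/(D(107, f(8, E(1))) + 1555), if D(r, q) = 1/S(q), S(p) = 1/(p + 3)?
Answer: -86147/1622 ≈ -53.112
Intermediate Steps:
S(p) = 1/(3 + p)
f(A, W) = 4*W² (f(A, W) = (2*W)² = 4*W²)
D(r, q) = 3 + q (D(r, q) = 1/(1/(3 + q)) = 3 + q)
(-44706 - 41441)/(D(107, f(8, E(1))) + 1555) = (-44706 - 41441)/((3 + 4*(-4)²) + 1555) = -86147/((3 + 4*16) + 1555) = -86147/((3 + 64) + 1555) = -86147/(67 + 1555) = -86147/1622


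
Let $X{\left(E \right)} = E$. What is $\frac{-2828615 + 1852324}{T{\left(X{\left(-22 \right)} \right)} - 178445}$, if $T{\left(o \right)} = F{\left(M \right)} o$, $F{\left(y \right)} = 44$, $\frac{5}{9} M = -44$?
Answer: $\frac{976291}{179413} \approx 5.4416$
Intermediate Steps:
$M = - \frac{396}{5}$ ($M = \frac{9}{5} \left(-44\right) = - \frac{396}{5} \approx -79.2$)
$T{\left(o \right)} = 44 o$
$\frac{-2828615 + 1852324}{T{\left(X{\left(-22 \right)} \right)} - 178445} = \frac{-2828615 + 1852324}{44 \left(-22\right) - 178445} = - \frac{976291}{-968 - 178445} = - \frac{976291}{-179413} = \left(-976291\right) \left(- \frac{1}{179413}\right) = \frac{976291}{179413}$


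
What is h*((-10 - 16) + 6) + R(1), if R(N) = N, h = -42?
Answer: 841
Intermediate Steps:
h*((-10 - 16) + 6) + R(1) = -42*((-10 - 16) + 6) + 1 = -42*(-26 + 6) + 1 = -42*(-20) + 1 = 840 + 1 = 841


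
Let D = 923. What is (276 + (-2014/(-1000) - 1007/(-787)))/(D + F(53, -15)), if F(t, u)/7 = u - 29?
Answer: 36634003/80667500 ≈ 0.45414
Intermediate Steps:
F(t, u) = -203 + 7*u (F(t, u) = 7*(u - 29) = 7*(-29 + u) = -203 + 7*u)
(276 + (-2014/(-1000) - 1007/(-787)))/(D + F(53, -15)) = (276 + (-2014/(-1000) - 1007/(-787)))/(923 + (-203 + 7*(-15))) = (276 + (-2014*(-1/1000) - 1007*(-1/787)))/(923 + (-203 - 105)) = (276 + (1007/500 + 1007/787))/(923 - 308) = (276 + 1296009/393500)/615 = (109902009/393500)*(1/615) = 36634003/80667500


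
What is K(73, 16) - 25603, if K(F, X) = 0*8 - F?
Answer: -25676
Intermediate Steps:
K(F, X) = -F (K(F, X) = 0 - F = -F)
K(73, 16) - 25603 = -1*73 - 25603 = -73 - 25603 = -25676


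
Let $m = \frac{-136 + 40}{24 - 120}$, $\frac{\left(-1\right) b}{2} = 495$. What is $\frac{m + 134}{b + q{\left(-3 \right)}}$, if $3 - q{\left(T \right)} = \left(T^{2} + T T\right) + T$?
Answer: $- \frac{45}{334} \approx -0.13473$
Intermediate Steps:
$b = -990$ ($b = \left(-2\right) 495 = -990$)
$q{\left(T \right)} = 3 - T - 2 T^{2}$ ($q{\left(T \right)} = 3 - \left(\left(T^{2} + T T\right) + T\right) = 3 - \left(\left(T^{2} + T^{2}\right) + T\right) = 3 - \left(2 T^{2} + T\right) = 3 - \left(T + 2 T^{2}\right) = 3 - T - 2 T^{2}$)
$m = 1$ ($m = - \frac{96}{-96} = \left(-96\right) \left(- \frac{1}{96}\right) = 1$)
$\frac{m + 134}{b + q{\left(-3 \right)}} = \frac{1 + 134}{-990 - \left(-6 + 18\right)} = \frac{135}{-990 + \left(3 + 3 - 18\right)} = \frac{135}{-990 - 12} = \frac{135}{-1002} = 135 \left(- \frac{1}{1002}\right) = - \frac{45}{334}$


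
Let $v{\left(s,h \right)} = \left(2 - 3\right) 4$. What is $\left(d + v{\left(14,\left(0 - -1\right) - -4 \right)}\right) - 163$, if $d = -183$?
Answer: $-350$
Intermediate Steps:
$v{\left(s,h \right)} = -4$ ($v{\left(s,h \right)} = \left(-1\right) 4 = -4$)
$\left(d + v{\left(14,\left(0 - -1\right) - -4 \right)}\right) - 163 = \left(-183 - 4\right) - 163 = -187 - 163 = -350$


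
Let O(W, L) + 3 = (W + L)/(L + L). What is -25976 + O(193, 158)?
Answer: -8209013/316 ≈ -25978.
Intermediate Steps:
O(W, L) = -3 + (L + W)/(2*L) (O(W, L) = -3 + (W + L)/(L + L) = -3 + (L + W)/((2*L)) = -3 + (L + W)*(1/(2*L)) = -3 + (L + W)/(2*L))
-25976 + O(193, 158) = -25976 + (½)*(193 - 5*158)/158 = -25976 + (½)*(1/158)*(193 - 790) = -25976 + (½)*(1/158)*(-597) = -25976 - 597/316 = -8209013/316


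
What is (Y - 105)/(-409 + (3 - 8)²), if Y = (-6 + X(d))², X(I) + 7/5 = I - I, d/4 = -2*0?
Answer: 157/1200 ≈ 0.13083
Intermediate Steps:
d = 0 (d = 4*(-2*0) = 4*0 = 0)
X(I) = -7/5 (X(I) = -7/5 + (I - I) = -7/5 + 0 = -7/5)
Y = 1369/25 (Y = (-6 - 7/5)² = (-37/5)² = 1369/25 ≈ 54.760)
(Y - 105)/(-409 + (3 - 8)²) = (1369/25 - 105)/(-409 + (3 - 8)²) = -1256/(25*(-409 + (-5)²)) = -1256/(25*(-409 + 25)) = -1256/25/(-384) = -1256/25*(-1/384) = 157/1200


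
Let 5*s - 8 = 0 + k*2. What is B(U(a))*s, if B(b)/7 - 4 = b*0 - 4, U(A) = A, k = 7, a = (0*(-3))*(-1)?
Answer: 0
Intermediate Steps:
a = 0 (a = 0*(-1) = 0)
s = 22/5 (s = 8/5 + (0 + 7*2)/5 = 8/5 + (0 + 14)/5 = 8/5 + (⅕)*14 = 8/5 + 14/5 = 22/5 ≈ 4.4000)
B(b) = 0 (B(b) = 28 + 7*(b*0 - 4) = 28 + 7*(0 - 4) = 28 + 7*(-4) = 28 - 28 = 0)
B(U(a))*s = 0*(22/5) = 0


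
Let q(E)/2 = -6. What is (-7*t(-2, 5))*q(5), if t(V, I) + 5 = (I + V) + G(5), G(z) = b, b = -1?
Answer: -252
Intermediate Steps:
G(z) = -1
q(E) = -12 (q(E) = 2*(-6) = -12)
t(V, I) = -6 + I + V (t(V, I) = -5 + ((I + V) - 1) = -5 + (-1 + I + V) = -6 + I + V)
(-7*t(-2, 5))*q(5) = -7*(-6 + 5 - 2)*(-12) = -7*(-3)*(-12) = 21*(-12) = -252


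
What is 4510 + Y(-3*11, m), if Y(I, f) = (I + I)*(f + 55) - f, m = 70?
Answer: -3810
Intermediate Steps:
Y(I, f) = -f + 2*I*(55 + f) (Y(I, f) = (2*I)*(55 + f) - f = 2*I*(55 + f) - f = -f + 2*I*(55 + f))
4510 + Y(-3*11, m) = 4510 + (-1*70 + 110*(-3*11) + 2*(-3*11)*70) = 4510 + (-70 + 110*(-33) + 2*(-33)*70) = 4510 + (-70 - 3630 - 4620) = 4510 - 8320 = -3810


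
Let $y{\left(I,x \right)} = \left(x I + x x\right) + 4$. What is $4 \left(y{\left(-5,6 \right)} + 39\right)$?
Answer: $196$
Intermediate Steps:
$y{\left(I,x \right)} = 4 + x^{2} + I x$ ($y{\left(I,x \right)} = \left(I x + x^{2}\right) + 4 = \left(x^{2} + I x\right) + 4 = 4 + x^{2} + I x$)
$4 \left(y{\left(-5,6 \right)} + 39\right) = 4 \left(\left(4 + 6^{2} - 30\right) + 39\right) = 4 \left(\left(4 + 36 - 30\right) + 39\right) = 4 \left(10 + 39\right) = 4 \cdot 49 = 196$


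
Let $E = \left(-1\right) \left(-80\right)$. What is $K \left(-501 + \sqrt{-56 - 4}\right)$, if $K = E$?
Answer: $-40080 + 160 i \sqrt{15} \approx -40080.0 + 619.68 i$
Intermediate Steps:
$E = 80$
$K = 80$
$K \left(-501 + \sqrt{-56 - 4}\right) = 80 \left(-501 + \sqrt{-56 - 4}\right) = 80 \left(-501 + \sqrt{-60}\right) = 80 \left(-501 + 2 i \sqrt{15}\right) = -40080 + 160 i \sqrt{15}$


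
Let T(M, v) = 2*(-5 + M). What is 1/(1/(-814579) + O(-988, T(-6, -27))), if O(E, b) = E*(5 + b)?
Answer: 814579/13681668883 ≈ 5.9538e-5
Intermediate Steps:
T(M, v) = -10 + 2*M
1/(1/(-814579) + O(-988, T(-6, -27))) = 1/(1/(-814579) - 988*(5 + (-10 + 2*(-6)))) = 1/(-1/814579 - 988*(5 + (-10 - 12))) = 1/(-1/814579 - 988*(5 - 22)) = 1/(-1/814579 - 988*(-17)) = 1/(-1/814579 + 16796) = 1/(13681668883/814579) = 814579/13681668883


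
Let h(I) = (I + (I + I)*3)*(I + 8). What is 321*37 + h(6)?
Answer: 12465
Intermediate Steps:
h(I) = 7*I*(8 + I) (h(I) = (I + (2*I)*3)*(8 + I) = (I + 6*I)*(8 + I) = (7*I)*(8 + I) = 7*I*(8 + I))
321*37 + h(6) = 321*37 + 7*6*(8 + 6) = 11877 + 7*6*14 = 11877 + 588 = 12465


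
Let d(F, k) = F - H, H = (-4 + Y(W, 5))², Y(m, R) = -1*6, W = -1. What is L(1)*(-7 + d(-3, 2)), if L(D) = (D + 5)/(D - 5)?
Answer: 165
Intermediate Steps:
Y(m, R) = -6
H = 100 (H = (-4 - 6)² = (-10)² = 100)
L(D) = (5 + D)/(-5 + D)
d(F, k) = -100 + F (d(F, k) = F - 1*100 = F - 100 = -100 + F)
L(1)*(-7 + d(-3, 2)) = ((5 + 1)/(-5 + 1))*(-7 + (-100 - 3)) = (6/(-4))*(-7 - 103) = -¼*6*(-110) = -3/2*(-110) = 165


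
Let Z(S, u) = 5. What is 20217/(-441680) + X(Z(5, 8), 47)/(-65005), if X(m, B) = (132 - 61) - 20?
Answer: -267346353/5742281680 ≈ -0.046557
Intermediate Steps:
X(m, B) = 51 (X(m, B) = 71 - 20 = 51)
20217/(-441680) + X(Z(5, 8), 47)/(-65005) = 20217/(-441680) + 51/(-65005) = 20217*(-1/441680) + 51*(-1/65005) = -20217/441680 - 51/65005 = -267346353/5742281680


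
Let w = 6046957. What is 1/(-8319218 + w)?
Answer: -1/2272261 ≈ -4.4009e-7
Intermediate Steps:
1/(-8319218 + w) = 1/(-8319218 + 6046957) = 1/(-2272261) = -1/2272261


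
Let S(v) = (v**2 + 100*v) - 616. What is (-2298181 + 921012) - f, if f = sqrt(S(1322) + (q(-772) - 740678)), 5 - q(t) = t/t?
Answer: -1377169 - 19*sqrt(3154) ≈ -1.3782e+6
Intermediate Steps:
q(t) = 4 (q(t) = 5 - t/t = 5 - 1*1 = 5 - 1 = 4)
S(v) = -616 + v**2 + 100*v
f = 19*sqrt(3154) (f = sqrt((-616 + 1322**2 + 100*1322) + (4 - 740678)) = sqrt((-616 + 1747684 + 132200) - 740674) = sqrt(1879268 - 740674) = sqrt(1138594) = 19*sqrt(3154) ≈ 1067.0)
(-2298181 + 921012) - f = (-2298181 + 921012) - 19*sqrt(3154) = -1377169 - 19*sqrt(3154)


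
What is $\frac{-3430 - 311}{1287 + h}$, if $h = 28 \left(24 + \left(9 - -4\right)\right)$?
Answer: $- \frac{3741}{2323} \approx -1.6104$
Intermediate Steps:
$h = 1036$ ($h = 28 \left(24 + \left(9 + 4\right)\right) = 28 \left(24 + 13\right) = 28 \cdot 37 = 1036$)
$\frac{-3430 - 311}{1287 + h} = \frac{-3430 - 311}{1287 + 1036} = - \frac{3741}{2323}$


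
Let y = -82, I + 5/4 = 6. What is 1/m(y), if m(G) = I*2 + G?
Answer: -2/145 ≈ -0.013793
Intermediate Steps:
I = 19/4 (I = -5/4 + 6 = 19/4 ≈ 4.7500)
m(G) = 19/2 + G (m(G) = (19/4)*2 + G = 19/2 + G)
1/m(y) = 1/(19/2 - 82) = 1/(-145/2) = -2/145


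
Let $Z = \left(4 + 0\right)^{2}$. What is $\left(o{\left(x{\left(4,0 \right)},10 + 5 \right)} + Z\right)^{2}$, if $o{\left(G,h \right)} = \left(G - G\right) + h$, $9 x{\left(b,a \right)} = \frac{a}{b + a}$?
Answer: $961$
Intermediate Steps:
$x{\left(b,a \right)} = \frac{a}{9 \left(a + b\right)}$ ($x{\left(b,a \right)} = \frac{a \frac{1}{b + a}}{9} = \frac{a \frac{1}{a + b}}{9} = \frac{a}{9 \left(a + b\right)}$)
$o{\left(G,h \right)} = h$ ($o{\left(G,h \right)} = 0 + h = h$)
$Z = 16$ ($Z = 4^{2} = 16$)
$\left(o{\left(x{\left(4,0 \right)},10 + 5 \right)} + Z\right)^{2} = \left(\left(10 + 5\right) + 16\right)^{2} = \left(15 + 16\right)^{2} = 31^{2} = 961$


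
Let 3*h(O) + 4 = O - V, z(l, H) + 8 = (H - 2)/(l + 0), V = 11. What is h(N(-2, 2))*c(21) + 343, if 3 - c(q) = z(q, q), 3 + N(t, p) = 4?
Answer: 2663/9 ≈ 295.89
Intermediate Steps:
N(t, p) = 1 (N(t, p) = -3 + 4 = 1)
z(l, H) = -8 + (-2 + H)/l (z(l, H) = -8 + (H - 2)/(l + 0) = -8 + (-2 + H)/l)
h(O) = -5 + O/3 (h(O) = -4/3 + (O - 1*11)/3 = -4/3 + (O - 11)/3 = -4/3 + (-11 + O)/3 = -4/3 + (-11/3 + O/3) = -5 + O/3)
c(q) = 3 - (-2 - 7*q)/q (c(q) = 3 - (-2 + q - 8*q)/q = 3 - (-2 - 7*q)/q)
h(N(-2, 2))*c(21) + 343 = (-5 + (1/3)*1)*(10 + 2/21) + 343 = (-5 + 1/3)*(10 + 2*(1/21)) + 343 = -14*(10 + 2/21)/3 + 343 = -14/3*212/21 + 343 = -424/9 + 343 = 2663/9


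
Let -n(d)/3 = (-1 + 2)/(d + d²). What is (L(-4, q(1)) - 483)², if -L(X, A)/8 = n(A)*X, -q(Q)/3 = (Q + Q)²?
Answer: 28313041/121 ≈ 2.3399e+5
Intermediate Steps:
n(d) = -3/(d + d²) (n(d) = -3*(-1 + 2)/(d + d²) = -3/(d + d²))
q(Q) = -12*Q² (q(Q) = -3*(Q + Q)² = -3*4*Q² = -12*Q²)
L(X, A) = 24*X/(A*(1 + A)) (L(X, A) = -8*(-3/(A*(1 + A)))*X = -(-24)*X/(A*(1 + A)) = 24*X/(A*(1 + A)))
(L(-4, q(1)) - 483)² = (24*(-4)/(-12*1²*(1 - 12*1²)) - 483)² = (24*(-4)/(-12*1*(1 - 12*1)) - 483)² = (24*(-4)/(-12*(1 - 12)) - 483)² = (24*(-4)*(-1/12)/(-11) - 483)² = (24*(-4)*(-1/12)*(-1/11) - 483)² = (-8/11 - 483)² = (-5321/11)² = 28313041/121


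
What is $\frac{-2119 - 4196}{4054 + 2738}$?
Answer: $- \frac{2105}{2264} \approx -0.92977$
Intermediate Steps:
$\frac{-2119 - 4196}{4054 + 2738} = - \frac{6315}{6792} = \left(-6315\right) \frac{1}{6792} = - \frac{2105}{2264}$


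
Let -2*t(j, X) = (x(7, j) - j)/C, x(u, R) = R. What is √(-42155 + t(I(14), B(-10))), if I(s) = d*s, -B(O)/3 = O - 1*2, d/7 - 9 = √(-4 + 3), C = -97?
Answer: I*√42155 ≈ 205.32*I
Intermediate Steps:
d = 63 + 7*I (d = 63 + 7*√(-4 + 3) = 63 + 7*√(-1) = 63 + 7*I ≈ 63.0 + 7.0*I)
B(O) = 6 - 3*O (B(O) = -3*(O - 1*2) = -3*(O - 2) = -3*(-2 + O) = 6 - 3*O)
I(s) = s*(63 + 7*I) (I(s) = (63 + 7*I)*s = s*(63 + 7*I))
t(j, X) = 0 (t(j, X) = -(j - j)/(2*(-97)) = -0*(-1)/97 = -½*0 = 0)
√(-42155 + t(I(14), B(-10))) = √(-42155 + 0) = √(-42155) = I*√42155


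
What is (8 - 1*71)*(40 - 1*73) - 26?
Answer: 2053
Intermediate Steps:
(8 - 1*71)*(40 - 1*73) - 26 = (8 - 71)*(40 - 73) - 26 = -63*(-33) - 26 = 2079 - 26 = 2053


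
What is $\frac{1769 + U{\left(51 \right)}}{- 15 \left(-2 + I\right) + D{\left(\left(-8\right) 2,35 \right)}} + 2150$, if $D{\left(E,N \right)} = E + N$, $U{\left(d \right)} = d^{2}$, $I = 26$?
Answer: $\frac{728780}{341} \approx 2137.2$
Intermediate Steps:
$\frac{1769 + U{\left(51 \right)}}{- 15 \left(-2 + I\right) + D{\left(\left(-8\right) 2,35 \right)}} + 2150 = \frac{1769 + 51^{2}}{- 15 \left(-2 + 26\right) + \left(\left(-8\right) 2 + 35\right)} + 2150 = \frac{1769 + 2601}{\left(-15\right) 24 + \left(-16 + 35\right)} + 2150 = \frac{4370}{-360 + 19} + 2150 = \frac{4370}{-341} + 2150 = 4370 \left(- \frac{1}{341}\right) + 2150 = - \frac{4370}{341} + 2150 = \frac{728780}{341}$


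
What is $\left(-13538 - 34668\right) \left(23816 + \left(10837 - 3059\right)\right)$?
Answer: $-1523020364$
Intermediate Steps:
$\left(-13538 - 34668\right) \left(23816 + \left(10837 - 3059\right)\right) = - 48206 \left(23816 + 7778\right) = \left(-48206\right) 31594 = -1523020364$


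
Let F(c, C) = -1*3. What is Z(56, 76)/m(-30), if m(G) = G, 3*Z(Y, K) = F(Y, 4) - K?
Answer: 79/90 ≈ 0.87778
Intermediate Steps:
F(c, C) = -3
Z(Y, K) = -1 - K/3 (Z(Y, K) = (-3 - K)/3 = -1 - K/3)
Z(56, 76)/m(-30) = (-1 - ⅓*76)/(-30) = (-1 - 76/3)*(-1/30) = -79/3*(-1/30) = 79/90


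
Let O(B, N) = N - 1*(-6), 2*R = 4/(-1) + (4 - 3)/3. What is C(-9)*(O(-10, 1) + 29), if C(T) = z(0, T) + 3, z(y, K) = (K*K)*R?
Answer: -5238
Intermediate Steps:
R = -11/6 (R = (4/(-1) + (4 - 3)/3)/2 = (4*(-1) + 1*(⅓))/2 = (-4 + ⅓)/2 = (½)*(-11/3) = -11/6 ≈ -1.8333)
z(y, K) = -11*K²/6 (z(y, K) = (K*K)*(-11/6) = K²*(-11/6) = -11*K²/6)
O(B, N) = 6 + N (O(B, N) = N + 6 = 6 + N)
C(T) = 3 - 11*T²/6 (C(T) = -11*T²/6 + 3 = 3 - 11*T²/6)
C(-9)*(O(-10, 1) + 29) = (3 - 11/6*(-9)²)*((6 + 1) + 29) = (3 - 11/6*81)*(7 + 29) = (3 - 297/2)*36 = -291/2*36 = -5238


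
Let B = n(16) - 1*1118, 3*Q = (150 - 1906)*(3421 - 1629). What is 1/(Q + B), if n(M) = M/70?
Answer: -105/110253686 ≈ -9.5235e-7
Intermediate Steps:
n(M) = M/70 (n(M) = M*(1/70) = M/70)
Q = -3146752/3 (Q = ((150 - 1906)*(3421 - 1629))/3 = (-1756*1792)/3 = (⅓)*(-3146752) = -3146752/3 ≈ -1.0489e+6)
B = -39122/35 (B = (1/70)*16 - 1*1118 = 8/35 - 1118 = -39122/35 ≈ -1117.8)
1/(Q + B) = 1/(-3146752/3 - 39122/35) = 1/(-110253686/105) = -105/110253686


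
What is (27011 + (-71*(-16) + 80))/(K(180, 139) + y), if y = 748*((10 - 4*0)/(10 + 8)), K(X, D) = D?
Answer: 254043/4991 ≈ 50.900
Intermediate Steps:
y = 3740/9 (y = 748*((10 + 0)/18) = 748*(10*(1/18)) = 748*(5/9) = 3740/9 ≈ 415.56)
(27011 + (-71*(-16) + 80))/(K(180, 139) + y) = (27011 + (-71*(-16) + 80))/(139 + 3740/9) = (27011 + (1136 + 80))/(4991/9) = (27011 + 1216)*(9/4991) = 28227*(9/4991) = 254043/4991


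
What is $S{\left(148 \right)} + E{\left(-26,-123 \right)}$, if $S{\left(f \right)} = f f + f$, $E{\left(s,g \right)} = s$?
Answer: $22026$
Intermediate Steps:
$S{\left(f \right)} = f + f^{2}$ ($S{\left(f \right)} = f^{2} + f = f + f^{2}$)
$S{\left(148 \right)} + E{\left(-26,-123 \right)} = 148 \left(1 + 148\right) - 26 = 148 \cdot 149 - 26 = 22052 - 26 = 22026$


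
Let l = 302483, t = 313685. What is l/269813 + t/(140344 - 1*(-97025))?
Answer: 156436378132/64045241997 ≈ 2.4426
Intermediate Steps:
l/269813 + t/(140344 - 1*(-97025)) = 302483/269813 + 313685/(140344 - 1*(-97025)) = 302483*(1/269813) + 313685/(140344 + 97025) = 302483/269813 + 313685/237369 = 156436378132/64045241997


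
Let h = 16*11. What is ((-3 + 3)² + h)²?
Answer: 30976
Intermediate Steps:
h = 176
((-3 + 3)² + h)² = ((-3 + 3)² + 176)² = (0² + 176)² = (0 + 176)² = 176² = 30976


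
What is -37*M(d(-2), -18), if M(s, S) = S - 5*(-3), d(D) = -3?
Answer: 111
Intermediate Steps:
M(s, S) = 15 + S (M(s, S) = S + 15 = 15 + S)
-37*M(d(-2), -18) = -37*(15 - 18) = -37*(-3) = 111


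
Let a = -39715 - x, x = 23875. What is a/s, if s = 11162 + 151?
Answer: -63590/11313 ≈ -5.6210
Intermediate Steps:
s = 11313
a = -63590 (a = -39715 - 1*23875 = -39715 - 23875 = -63590)
a/s = -63590/11313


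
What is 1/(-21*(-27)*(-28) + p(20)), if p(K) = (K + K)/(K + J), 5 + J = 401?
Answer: -52/825547 ≈ -6.2988e-5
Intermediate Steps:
J = 396 (J = -5 + 401 = 396)
p(K) = 2*K/(396 + K) (p(K) = (K + K)/(K + 396) = (2*K)/(396 + K) = 2*K/(396 + K))
1/(-21*(-27)*(-28) + p(20)) = 1/(-21*(-27)*(-28) + 2*20/(396 + 20)) = 1/(567*(-28) + 2*20/416) = 1/(-15876 + 2*20*(1/416)) = 1/(-15876 + 5/52) = 1/(-825547/52) = -52/825547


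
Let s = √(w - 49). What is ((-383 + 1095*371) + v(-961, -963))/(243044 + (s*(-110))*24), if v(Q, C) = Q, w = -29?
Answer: 24602189661/14903503684 + 66808665*I*√78/3725875921 ≈ 1.6508 + 0.15836*I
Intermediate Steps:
s = I*√78 (s = √(-29 - 49) = √(-78) = I*√78 ≈ 8.8318*I)
((-383 + 1095*371) + v(-961, -963))/(243044 + (s*(-110))*24) = ((-383 + 1095*371) - 961)/(243044 + ((I*√78)*(-110))*24) = ((-383 + 406245) - 961)/(243044 - 110*I*√78*24) = (405862 - 961)/(243044 - 2640*I*√78) = 404901/(243044 - 2640*I*√78)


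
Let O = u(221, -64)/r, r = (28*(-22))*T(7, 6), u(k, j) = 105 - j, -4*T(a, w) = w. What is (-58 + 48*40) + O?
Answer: 1720657/924 ≈ 1862.2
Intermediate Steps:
T(a, w) = -w/4
r = 924 (r = (28*(-22))*(-¼*6) = -616*(-3/2) = 924)
O = 169/924 (O = (105 - 1*(-64))/924 = (105 + 64)*(1/924) = 169*(1/924) = 169/924 ≈ 0.18290)
(-58 + 48*40) + O = (-58 + 48*40) + 169/924 = (-58 + 1920) + 169/924 = 1862 + 169/924 = 1720657/924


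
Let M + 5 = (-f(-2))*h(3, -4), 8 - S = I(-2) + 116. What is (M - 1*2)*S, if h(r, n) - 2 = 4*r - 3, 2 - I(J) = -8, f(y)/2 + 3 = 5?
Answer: 6018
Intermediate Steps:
f(y) = 4 (f(y) = -6 + 2*5 = -6 + 10 = 4)
I(J) = 10 (I(J) = 2 - 1*(-8) = 2 + 8 = 10)
h(r, n) = -1 + 4*r (h(r, n) = 2 + (4*r - 3) = 2 + (-3 + 4*r) = -1 + 4*r)
S = -118 (S = 8 - (10 + 116) = 8 - 1*126 = 8 - 126 = -118)
M = -49 (M = -5 + (-1*4)*(-1 + 4*3) = -5 - 4*(-1 + 12) = -5 - 4*11 = -5 - 44 = -49)
(M - 1*2)*S = (-49 - 1*2)*(-118) = (-49 - 2)*(-118) = -51*(-118) = 6018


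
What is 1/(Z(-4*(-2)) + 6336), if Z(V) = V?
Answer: 1/6344 ≈ 0.00015763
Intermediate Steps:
1/(Z(-4*(-2)) + 6336) = 1/(-4*(-2) + 6336) = 1/(8 + 6336) = 1/6344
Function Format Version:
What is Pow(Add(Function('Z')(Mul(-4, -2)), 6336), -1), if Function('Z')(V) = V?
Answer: Rational(1, 6344) ≈ 0.00015763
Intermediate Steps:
Pow(Add(Function('Z')(Mul(-4, -2)), 6336), -1) = Pow(Add(Mul(-4, -2), 6336), -1) = Pow(Add(8, 6336), -1) = Pow(6344, -1) = Rational(1, 6344)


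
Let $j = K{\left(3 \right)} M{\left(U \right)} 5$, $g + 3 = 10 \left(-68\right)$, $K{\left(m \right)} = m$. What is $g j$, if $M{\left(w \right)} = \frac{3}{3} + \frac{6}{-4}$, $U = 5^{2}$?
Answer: $\frac{10245}{2} \approx 5122.5$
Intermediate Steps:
$U = 25$
$g = -683$ ($g = -3 + 10 \left(-68\right) = -3 - 680 = -683$)
$M{\left(w \right)} = - \frac{1}{2}$ ($M{\left(w \right)} = 3 \cdot \frac{1}{3} + 6 \left(- \frac{1}{4}\right) = 1 - \frac{3}{2} = - \frac{1}{2}$)
$j = - \frac{15}{2}$ ($j = 3 \left(- \frac{1}{2}\right) 5 = \left(- \frac{3}{2}\right) 5 = - \frac{15}{2} \approx -7.5$)
$g j = \left(-683\right) \left(- \frac{15}{2}\right) = \frac{10245}{2}$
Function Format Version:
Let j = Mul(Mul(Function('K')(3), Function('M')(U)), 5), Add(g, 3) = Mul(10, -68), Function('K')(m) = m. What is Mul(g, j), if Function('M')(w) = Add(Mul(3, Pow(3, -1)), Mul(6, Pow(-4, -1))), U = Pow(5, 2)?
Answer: Rational(10245, 2) ≈ 5122.5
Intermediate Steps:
U = 25
g = -683 (g = Add(-3, Mul(10, -68)) = Add(-3, -680) = -683)
Function('M')(w) = Rational(-1, 2) (Function('M')(w) = Add(Mul(3, Rational(1, 3)), Mul(6, Rational(-1, 4))) = Add(1, Rational(-3, 2)) = Rational(-1, 2))
j = Rational(-15, 2) (j = Mul(Mul(3, Rational(-1, 2)), 5) = Mul(Rational(-3, 2), 5) = Rational(-15, 2) ≈ -7.5000)
Mul(g, j) = Mul(-683, Rational(-15, 2)) = Rational(10245, 2)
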